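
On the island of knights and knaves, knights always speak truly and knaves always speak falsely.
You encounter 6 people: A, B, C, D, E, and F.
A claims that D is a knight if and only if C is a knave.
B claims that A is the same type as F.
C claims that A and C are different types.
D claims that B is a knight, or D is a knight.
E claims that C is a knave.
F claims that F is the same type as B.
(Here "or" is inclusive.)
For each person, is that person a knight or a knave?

A is a knave, B is a knight, C is a knight, D is a knight, E is a knave, and F is a knave.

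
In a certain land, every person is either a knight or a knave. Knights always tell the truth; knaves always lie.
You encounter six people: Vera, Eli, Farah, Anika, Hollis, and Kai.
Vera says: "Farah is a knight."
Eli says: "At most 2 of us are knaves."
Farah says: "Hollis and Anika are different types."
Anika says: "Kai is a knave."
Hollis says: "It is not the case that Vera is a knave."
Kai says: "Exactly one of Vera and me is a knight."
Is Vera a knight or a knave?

Vera is a knave.

Consistent assignments: {Vera=knave, Eli=knave, Farah=knave, Anika=knave, Hollis=knave, Kai=knight}
In every consistent assignment, Vera is a knave.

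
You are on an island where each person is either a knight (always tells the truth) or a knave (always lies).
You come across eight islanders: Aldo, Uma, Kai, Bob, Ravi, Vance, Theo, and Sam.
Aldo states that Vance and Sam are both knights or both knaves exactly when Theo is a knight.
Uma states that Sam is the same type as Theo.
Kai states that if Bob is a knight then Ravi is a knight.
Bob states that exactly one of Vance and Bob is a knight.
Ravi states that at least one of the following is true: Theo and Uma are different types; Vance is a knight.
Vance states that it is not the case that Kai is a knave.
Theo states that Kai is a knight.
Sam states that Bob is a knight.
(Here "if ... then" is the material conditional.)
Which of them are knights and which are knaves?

Since Aldo is a knight, "Vance and Sam are both knights or both knaves exactly when Theo is a knight" needs to be true, which holds.
Uma is a knave; "Sam is the same type as Theo" is false, as required.
As a knave, Kai's statement "if Bob is a knight then Ravi is a knight" should be false; it is.
Bob is a knight, so "exactly one of Vance and Bob is a knight" must be true — and it is.
As a knave, Ravi's statement "at least one of the following is true: Theo and Uma are different types; Vance is a knight" should be false; it is.
Vance is a knave; "it is not the case that Kai is a knave" is false, as required.
Theo is a knave, so "Kai is a knight" must be false — and it is.
Sam is a knight, so "Bob is a knight" must be true — and it is.

Knights: Aldo, Bob, and Sam. Knaves: Uma, Kai, Ravi, Vance, and Theo.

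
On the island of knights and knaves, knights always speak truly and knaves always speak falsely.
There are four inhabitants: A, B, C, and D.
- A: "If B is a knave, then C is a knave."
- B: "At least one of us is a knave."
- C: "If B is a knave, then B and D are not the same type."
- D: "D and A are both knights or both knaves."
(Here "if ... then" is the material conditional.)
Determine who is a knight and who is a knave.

Since A is a knight, "if B is a knave, then C is a knave" needs to be True, which holds.
B is a knight, and the claim "at least one of us is a knave" is indeed True.
C is a knight; "if B is a knave, then B and D are not the same type" is True, as required.
D is a knave; "D and A are both knights or both knaves" is False, as required.

Knights: A, B, and C. Knaves: D.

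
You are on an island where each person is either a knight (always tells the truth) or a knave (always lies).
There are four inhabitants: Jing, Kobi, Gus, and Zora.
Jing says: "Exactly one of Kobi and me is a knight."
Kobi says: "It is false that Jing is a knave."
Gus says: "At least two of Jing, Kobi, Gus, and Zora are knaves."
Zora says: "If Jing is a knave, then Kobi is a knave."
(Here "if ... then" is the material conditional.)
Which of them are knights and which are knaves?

Jing is a knave, Kobi is a knave, Gus is a knight, and Zora is a knight.

Suppose Jing is a knight. Then Jing's statement "exactly one of Kobi and me is a knight" would have to be true. Checking the 8 ways to assign the others, none is consistent with every speaker.
(For instance, with Kobi=knave, Gus=knight, Zora=knight, Kobi's claim "it is false that Jing is a knave" comes out true where it would need to be false.)
So Jing must be a knave, making "exactly one of Kobi and me is a knight" false. Taking Jing=knave, Kobi=knave, Gus=knight, Zora=knight, each remaining statement checks out:
  Kobi (knave): "it is false that Jing is a knave" — false. ✓
  Gus (knight): "at least two of Jing, Kobi, Gus, and Zora are knaves" — true. ✓
  Zora (knight): "if Jing is a knave, then Kobi is a knave" — true. ✓
This is the unique consistent assignment.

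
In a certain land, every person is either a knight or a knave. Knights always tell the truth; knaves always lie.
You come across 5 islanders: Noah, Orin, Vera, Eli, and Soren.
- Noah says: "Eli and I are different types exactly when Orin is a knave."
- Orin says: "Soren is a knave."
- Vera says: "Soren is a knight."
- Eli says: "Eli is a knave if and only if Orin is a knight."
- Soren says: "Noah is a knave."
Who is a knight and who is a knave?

Noah is a knave, so "Eli and I are different types exactly when Orin is a knave" must be false — and it is.
Orin is a knave, and the claim "Soren is a knave" is indeed false.
As a knight, Vera's statement "Soren is a knight" should be true; it is.
Eli is a knave, so "Eli is a knave if and only if Orin is a knight" must be false — and it is.
Soren is a knight, so "Noah is a knave" must be true — and it is.

Knights: Vera and Soren. Knaves: Noah, Orin, and Eli.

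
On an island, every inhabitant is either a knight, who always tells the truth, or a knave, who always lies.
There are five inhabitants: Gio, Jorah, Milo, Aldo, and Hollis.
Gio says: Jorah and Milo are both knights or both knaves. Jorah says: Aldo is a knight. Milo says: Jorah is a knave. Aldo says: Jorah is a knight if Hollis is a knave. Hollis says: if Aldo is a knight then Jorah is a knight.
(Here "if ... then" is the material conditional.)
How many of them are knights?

3

The unique consistent assignment is Gio=knave, Jorah=knight, Milo=knave, Aldo=knight, Hollis=knight.
That has 3 knights.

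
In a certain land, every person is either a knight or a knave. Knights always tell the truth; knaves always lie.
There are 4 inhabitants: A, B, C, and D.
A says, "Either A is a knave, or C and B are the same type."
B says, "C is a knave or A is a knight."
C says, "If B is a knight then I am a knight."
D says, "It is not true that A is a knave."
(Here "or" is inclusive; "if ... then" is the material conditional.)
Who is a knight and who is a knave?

Knights: A, B, C, and D. Knaves: none.

As a knight, A's statement "either A is a knave, or C and B are the same type" should be true; it is.
B is a knight, so "C is a knave or A is a knight" must be true — and it is.
C is a knight; "if B is a knight then I am a knight" is true, as required.
D is a knight, so "it is not true that A is a knave" must be true — and it is.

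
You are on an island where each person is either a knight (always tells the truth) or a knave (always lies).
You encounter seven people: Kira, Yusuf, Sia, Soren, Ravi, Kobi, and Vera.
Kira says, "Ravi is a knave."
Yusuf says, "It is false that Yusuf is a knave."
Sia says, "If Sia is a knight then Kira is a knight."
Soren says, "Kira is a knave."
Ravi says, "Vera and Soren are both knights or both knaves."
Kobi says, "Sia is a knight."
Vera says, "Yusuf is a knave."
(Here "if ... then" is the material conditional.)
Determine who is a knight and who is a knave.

Since Kira is a knight, "Ravi is a knave" needs to be True, which holds.
Yusuf is a knave; "it is false that Yusuf is a knave" is false, as required.
Sia is a knight, and the claim "if Sia is a knight then Kira is a knight" is indeed True.
Soren is a knave, so "Kira is a knave" must be false — and it is.
As a knave, Ravi's statement "Vera and Soren are both knights or both knaves" should be false; it is.
Kobi is a knight; "Sia is a knight" is True, as required.
Since Vera is a knight, "Yusuf is a knave" needs to be True, which holds.

Kira is a knight, Yusuf is a knave, Sia is a knight, Soren is a knave, Ravi is a knave, Kobi is a knight, and Vera is a knight.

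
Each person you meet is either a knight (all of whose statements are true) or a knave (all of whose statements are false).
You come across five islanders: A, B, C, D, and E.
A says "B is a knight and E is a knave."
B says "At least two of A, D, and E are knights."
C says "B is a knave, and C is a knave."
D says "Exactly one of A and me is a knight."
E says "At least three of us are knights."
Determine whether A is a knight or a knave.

A is a knave.

Consistent assignments: {A=knave, B=knight, C=knave, D=knight, E=knight}
In every consistent assignment, A is a knave.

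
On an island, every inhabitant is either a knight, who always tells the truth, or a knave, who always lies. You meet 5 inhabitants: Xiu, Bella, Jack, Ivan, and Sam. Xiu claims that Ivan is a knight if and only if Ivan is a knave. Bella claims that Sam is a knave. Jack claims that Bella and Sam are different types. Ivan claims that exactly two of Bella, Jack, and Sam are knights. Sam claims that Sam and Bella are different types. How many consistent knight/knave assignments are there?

1

Consistent assignments:
  Xiu=knave, Bella=knave, Jack=knight, Ivan=knight, Sam=knight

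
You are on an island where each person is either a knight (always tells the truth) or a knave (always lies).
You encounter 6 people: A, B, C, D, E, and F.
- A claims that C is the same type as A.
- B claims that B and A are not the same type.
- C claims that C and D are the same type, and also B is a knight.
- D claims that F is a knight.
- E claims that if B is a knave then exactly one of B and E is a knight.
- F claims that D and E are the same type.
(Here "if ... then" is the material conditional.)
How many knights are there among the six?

The unique consistent assignment is A=knave, B=knight, C=knight, D=knight, E=knight, F=knight.
That has 5 knights.

5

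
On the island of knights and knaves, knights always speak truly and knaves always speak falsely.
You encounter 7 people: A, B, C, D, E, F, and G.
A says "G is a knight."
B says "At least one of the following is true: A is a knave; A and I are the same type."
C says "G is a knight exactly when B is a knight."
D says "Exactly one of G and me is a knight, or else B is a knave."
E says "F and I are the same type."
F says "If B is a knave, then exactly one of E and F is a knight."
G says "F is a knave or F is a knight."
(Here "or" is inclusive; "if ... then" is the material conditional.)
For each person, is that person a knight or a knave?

A is a knight, B is a knave, C is a knave, D is a knight, E is a knave, F is a knight, and G is a knight.

As a knight, A's statement "G is a knight" should be true; it is.
B is a knave; "at least one of the following is true: A is a knave; A and I are the same type" is false, as required.
C is a knave; "G is a knight exactly when B is a knight" is false, as required.
D is a knight, and the claim "exactly one of G and me is a knight, or else B is a knave" is indeed true.
E is a knave, and the claim "F and I are the same type" is indeed false.
Since F is a knight, "if B is a knave, then exactly one of E and F is a knight" needs to be true, which holds.
G is a knight; "F is a knave or F is a knight" is true, as required.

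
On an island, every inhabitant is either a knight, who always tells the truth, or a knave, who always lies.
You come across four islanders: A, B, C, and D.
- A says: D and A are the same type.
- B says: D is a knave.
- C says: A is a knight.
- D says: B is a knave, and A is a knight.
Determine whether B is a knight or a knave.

B is a knave.

Consistent assignments: {A=knight, B=knave, C=knight, D=knight}
In every consistent assignment, B is a knave.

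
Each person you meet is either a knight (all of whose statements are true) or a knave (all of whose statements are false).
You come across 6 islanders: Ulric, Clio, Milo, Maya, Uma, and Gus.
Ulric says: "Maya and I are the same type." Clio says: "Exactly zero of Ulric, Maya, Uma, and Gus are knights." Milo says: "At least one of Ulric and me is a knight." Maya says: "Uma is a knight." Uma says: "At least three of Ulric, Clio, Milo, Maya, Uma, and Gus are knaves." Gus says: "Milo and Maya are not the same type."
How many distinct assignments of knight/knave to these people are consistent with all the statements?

2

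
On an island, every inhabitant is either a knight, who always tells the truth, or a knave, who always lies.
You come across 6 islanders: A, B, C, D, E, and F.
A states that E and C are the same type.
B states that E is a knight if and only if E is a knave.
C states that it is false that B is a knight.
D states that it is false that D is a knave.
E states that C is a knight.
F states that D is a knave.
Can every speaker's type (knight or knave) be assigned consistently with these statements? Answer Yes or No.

Yes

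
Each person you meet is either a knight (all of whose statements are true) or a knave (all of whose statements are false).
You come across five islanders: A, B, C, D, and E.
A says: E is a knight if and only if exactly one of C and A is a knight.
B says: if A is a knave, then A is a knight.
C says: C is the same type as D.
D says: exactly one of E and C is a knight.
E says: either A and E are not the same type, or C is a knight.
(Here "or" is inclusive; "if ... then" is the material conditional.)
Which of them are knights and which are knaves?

Knights: D and E. Knaves: A, B, and C.

Suppose A is a knight. Then A's statement "E is a knight if and only if exactly one of C and A is a knight" would have to be true. Checking the 16 ways to assign the others, none is consistent with every speaker.
(For instance, with B=knave, C=knave, D=knight, E=knight, B's claim "if A is a knave, then A is a knight" comes out true where it would need to be false.)
So A must be a knave, making "E is a knight if and only if exactly one of C and A is a knight" false. Taking A=knave, B=knave, C=knave, D=knight, E=knight, each remaining statement checks out:
  B (knave): "if A is a knave, then A is a knight" — false. ✓
  C (knave): "C is the same type as D" — false. ✓
  D (knight): "exactly one of E and C is a knight" — true. ✓
  E (knight): "either A and E are not the same type, or C is a knight" — true. ✓
This is the unique consistent assignment.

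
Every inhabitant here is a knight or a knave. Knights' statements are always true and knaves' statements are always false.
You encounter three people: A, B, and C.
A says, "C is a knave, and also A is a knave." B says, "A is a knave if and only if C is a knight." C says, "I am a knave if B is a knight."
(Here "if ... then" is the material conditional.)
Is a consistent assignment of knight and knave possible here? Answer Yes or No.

No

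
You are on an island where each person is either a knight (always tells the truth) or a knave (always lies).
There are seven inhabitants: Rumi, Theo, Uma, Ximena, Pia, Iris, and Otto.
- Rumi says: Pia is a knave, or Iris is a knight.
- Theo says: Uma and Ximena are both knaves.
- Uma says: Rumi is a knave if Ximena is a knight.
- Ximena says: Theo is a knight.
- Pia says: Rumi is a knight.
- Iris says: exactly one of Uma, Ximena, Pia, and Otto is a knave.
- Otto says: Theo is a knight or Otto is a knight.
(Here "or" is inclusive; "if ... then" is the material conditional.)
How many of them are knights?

5

The unique consistent assignment is Rumi=knight, Theo=knave, Uma=knight, Ximena=knave, Pia=knight, Iris=knight, Otto=knight.
That has 5 knights.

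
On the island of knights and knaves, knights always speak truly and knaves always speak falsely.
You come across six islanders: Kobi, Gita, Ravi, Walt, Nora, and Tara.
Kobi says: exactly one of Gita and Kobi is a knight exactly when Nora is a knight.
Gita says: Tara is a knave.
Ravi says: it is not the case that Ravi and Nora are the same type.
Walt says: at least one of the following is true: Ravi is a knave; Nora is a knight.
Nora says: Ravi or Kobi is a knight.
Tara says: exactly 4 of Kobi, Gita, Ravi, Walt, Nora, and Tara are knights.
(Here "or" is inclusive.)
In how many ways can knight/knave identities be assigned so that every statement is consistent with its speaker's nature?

1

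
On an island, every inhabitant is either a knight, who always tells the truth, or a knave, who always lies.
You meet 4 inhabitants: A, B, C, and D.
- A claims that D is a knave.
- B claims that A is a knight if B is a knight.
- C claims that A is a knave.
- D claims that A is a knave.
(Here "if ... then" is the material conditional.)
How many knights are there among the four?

2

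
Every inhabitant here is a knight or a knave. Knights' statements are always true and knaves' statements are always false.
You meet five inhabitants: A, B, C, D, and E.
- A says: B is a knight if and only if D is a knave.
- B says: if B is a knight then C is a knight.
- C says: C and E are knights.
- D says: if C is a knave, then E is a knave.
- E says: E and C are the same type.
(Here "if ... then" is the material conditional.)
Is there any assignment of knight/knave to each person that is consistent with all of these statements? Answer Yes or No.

One consistent assignment: A=knave, B=knight, C=knight, D=knight, E=knight.

Yes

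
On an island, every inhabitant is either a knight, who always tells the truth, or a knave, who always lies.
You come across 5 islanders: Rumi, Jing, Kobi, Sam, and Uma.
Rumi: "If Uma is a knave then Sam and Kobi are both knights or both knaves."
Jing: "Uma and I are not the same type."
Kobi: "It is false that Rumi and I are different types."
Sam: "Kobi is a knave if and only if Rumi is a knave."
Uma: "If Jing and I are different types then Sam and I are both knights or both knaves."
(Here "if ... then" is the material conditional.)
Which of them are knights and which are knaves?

Knights: Rumi, Jing, Kobi, and Sam. Knaves: Uma.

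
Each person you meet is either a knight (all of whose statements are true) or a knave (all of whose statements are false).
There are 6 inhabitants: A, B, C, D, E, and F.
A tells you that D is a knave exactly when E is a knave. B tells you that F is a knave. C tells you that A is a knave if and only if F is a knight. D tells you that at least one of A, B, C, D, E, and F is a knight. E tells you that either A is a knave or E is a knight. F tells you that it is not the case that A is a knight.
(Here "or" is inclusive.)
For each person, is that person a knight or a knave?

A is a knight, B is a knight, C is a knight, D is a knight, E is a knight, and F is a knave.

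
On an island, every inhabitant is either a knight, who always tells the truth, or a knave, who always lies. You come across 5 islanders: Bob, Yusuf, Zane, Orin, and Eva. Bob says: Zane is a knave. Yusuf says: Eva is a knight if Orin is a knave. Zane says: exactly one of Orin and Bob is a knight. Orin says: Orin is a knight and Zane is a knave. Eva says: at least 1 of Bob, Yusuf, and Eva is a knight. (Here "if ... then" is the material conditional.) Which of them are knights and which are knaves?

Bob is a knight, Yusuf is a knight, Zane is a knave, Orin is a knight, and Eva is a knight.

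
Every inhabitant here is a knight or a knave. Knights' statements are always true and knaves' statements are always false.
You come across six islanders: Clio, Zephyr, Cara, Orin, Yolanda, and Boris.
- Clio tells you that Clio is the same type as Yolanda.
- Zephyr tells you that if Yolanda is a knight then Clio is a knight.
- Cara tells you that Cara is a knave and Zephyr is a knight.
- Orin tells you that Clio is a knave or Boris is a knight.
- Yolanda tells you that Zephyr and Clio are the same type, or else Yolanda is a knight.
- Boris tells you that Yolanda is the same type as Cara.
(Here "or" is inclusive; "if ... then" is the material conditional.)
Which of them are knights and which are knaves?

Clio is a knave, Zephyr is a knave, Cara is a knave, Orin is a knight, Yolanda is a knight, and Boris is a knave.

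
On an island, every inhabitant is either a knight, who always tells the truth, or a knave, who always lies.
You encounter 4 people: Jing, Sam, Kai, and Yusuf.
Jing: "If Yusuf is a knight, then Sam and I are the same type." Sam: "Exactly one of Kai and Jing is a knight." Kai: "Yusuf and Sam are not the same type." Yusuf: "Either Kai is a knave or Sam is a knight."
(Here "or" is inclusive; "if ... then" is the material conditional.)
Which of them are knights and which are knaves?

Jing is a knight, Sam is a knight, Kai is a knave, and Yusuf is a knight.

Jing is a knight, so "if Yusuf is a knight, then Sam and I are the same type" must be true — and it is.
Sam is a knight, and the claim "exactly one of Kai and Jing is a knight" is indeed true.
As a knave, Kai's statement "Yusuf and Sam are not the same type" should be false; it is.
Yusuf is a knight; "either Kai is a knave or Sam is a knight" is true, as required.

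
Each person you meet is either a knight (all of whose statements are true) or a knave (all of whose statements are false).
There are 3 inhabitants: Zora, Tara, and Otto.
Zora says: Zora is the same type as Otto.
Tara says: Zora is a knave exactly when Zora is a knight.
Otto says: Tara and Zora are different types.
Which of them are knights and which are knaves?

Zora is a knight, Tara is a knave, and Otto is a knight.

Suppose Zora is a knave. Then Zora's statement "Zora is the same type as Otto" would have to be false. Checking the 4 ways to assign the others, none is consistent with every speaker.
(For instance, with Tara=knave, Otto=knight, Otto's claim "Tara and Zora are different types" comes out false where it would need to be true.)
So Zora must be a knight, making "Zora is the same type as Otto" true. Taking Zora=knight, Tara=knave, Otto=knight, each remaining statement checks out:
  Tara (knave): "Zora is a knave exactly when Zora is a knight" — false. ✓
  Otto (knight): "Tara and Zora are different types" — true. ✓
This is the unique consistent assignment.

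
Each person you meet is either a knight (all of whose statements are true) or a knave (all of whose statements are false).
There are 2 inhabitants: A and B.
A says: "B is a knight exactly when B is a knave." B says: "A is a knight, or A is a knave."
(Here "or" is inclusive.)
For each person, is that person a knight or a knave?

A is a knave and B is a knight.

Suppose A is a knight. Then A's statement "B is a knight exactly when B is a knave" would have to be true. Checking the 2 ways to assign the others, none is consistent with every speaker.
(For instance, with B=knight, A's claim "B is a knight exactly when B is a knave" comes out false where it would need to be true.)
So A must be a knave, making "B is a knight exactly when B is a knave" false. Taking A=knave, B=knight, each remaining statement checks out:
  B (knight): "A is a knight, or A is a knave" — true. ✓
This is the unique consistent assignment.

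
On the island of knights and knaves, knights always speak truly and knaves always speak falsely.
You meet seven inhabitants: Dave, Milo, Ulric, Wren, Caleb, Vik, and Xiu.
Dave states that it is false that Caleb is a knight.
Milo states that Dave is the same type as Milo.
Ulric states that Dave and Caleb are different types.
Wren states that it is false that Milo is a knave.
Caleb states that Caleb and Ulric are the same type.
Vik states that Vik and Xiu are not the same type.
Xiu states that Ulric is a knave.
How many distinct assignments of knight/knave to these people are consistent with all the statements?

Consistent assignments:
  Dave=knight, Milo=knight, Ulric=knight, Wren=knight, Caleb=knave, Vik=knight, Xiu=knave
  Dave=knight, Milo=knight, Ulric=knight, Wren=knight, Caleb=knave, Vik=knave, Xiu=knave
  Dave=knight, Milo=knave, Ulric=knight, Wren=knave, Caleb=knave, Vik=knight, Xiu=knave
  Dave=knight, Milo=knave, Ulric=knight, Wren=knave, Caleb=knave, Vik=knave, Xiu=knave

4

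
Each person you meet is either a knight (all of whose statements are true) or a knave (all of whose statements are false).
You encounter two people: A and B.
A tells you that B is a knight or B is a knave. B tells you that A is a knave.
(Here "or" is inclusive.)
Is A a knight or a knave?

A is a knight.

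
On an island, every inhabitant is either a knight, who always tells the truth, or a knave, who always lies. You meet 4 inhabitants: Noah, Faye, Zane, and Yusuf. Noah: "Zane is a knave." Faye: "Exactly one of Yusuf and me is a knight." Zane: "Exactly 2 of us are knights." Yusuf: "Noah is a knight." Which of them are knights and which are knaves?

Noah is a knave, Faye is a knight, Zane is a knight, and Yusuf is a knave.

Noah (knave): "Zane is a knave" — false. ✓
Faye is a knight, and the claim "exactly one of Yusuf and me is a knight" is indeed True.
Since Zane is a knight, "exactly 2 of us are knights" needs to be True, which holds.
Yusuf is a knave; "Noah is a knight" is false, as required.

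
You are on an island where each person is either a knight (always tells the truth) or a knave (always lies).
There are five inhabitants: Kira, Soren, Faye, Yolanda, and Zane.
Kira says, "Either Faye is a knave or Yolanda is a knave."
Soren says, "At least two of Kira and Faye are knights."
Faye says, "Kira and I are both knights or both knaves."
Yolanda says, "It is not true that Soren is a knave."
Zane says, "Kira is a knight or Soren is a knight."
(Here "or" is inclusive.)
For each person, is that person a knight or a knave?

Kira is a knight, Soren is a knave, Faye is a knave, Yolanda is a knave, and Zane is a knight.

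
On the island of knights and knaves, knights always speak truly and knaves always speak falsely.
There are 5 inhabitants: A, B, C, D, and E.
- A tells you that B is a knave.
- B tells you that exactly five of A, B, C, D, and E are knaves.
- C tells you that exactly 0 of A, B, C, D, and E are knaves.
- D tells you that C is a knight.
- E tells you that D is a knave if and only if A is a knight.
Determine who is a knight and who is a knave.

Knights: A and E. Knaves: B, C, and D.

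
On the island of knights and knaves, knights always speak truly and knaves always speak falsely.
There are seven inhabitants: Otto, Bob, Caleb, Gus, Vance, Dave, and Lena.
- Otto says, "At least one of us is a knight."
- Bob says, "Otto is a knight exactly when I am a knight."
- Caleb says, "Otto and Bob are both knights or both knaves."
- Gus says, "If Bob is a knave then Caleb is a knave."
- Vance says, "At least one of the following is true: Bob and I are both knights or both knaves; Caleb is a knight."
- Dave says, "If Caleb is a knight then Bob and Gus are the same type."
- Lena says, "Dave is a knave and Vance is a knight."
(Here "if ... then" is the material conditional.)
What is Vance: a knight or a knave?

Consistent assignments: {Otto=knight, Bob=knight, Caleb=knight, Gus=knight, Vance=knight, Dave=knight, Lena=knave}
In every consistent assignment, Vance is a knight.

Vance is a knight.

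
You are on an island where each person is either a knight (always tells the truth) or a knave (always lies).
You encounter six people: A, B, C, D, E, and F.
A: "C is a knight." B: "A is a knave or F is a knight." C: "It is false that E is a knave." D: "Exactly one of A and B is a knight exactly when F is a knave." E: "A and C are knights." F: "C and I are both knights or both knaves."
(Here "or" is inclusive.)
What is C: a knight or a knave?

C is a knight.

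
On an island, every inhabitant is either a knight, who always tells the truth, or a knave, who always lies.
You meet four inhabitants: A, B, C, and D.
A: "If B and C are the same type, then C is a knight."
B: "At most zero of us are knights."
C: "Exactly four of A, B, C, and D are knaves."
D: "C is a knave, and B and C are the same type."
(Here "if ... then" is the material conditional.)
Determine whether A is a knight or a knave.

A is a knave.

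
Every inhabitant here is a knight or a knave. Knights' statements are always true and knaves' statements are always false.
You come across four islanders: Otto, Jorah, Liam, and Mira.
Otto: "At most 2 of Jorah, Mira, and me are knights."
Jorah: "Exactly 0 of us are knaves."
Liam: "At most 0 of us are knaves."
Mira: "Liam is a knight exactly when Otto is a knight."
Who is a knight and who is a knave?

Otto is a knight, Jorah is a knave, Liam is a knave, and Mira is a knave.

Otto is a knight, so "at most 2 of Jorah, Mira, and me are knights" must be True — and it is.
As a knave, Jorah's statement "exactly 0 of us are knaves" should be False; it is.
Liam is a knave; "at most 0 of us are knaves" is False, as required.
As a knave, Mira's statement "Liam is a knight exactly when Otto is a knight" should be False; it is.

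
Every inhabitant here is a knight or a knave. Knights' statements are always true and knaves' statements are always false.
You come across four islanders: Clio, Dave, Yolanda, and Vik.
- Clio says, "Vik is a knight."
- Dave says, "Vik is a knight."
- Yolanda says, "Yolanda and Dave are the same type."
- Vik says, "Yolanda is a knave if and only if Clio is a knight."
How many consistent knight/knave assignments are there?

1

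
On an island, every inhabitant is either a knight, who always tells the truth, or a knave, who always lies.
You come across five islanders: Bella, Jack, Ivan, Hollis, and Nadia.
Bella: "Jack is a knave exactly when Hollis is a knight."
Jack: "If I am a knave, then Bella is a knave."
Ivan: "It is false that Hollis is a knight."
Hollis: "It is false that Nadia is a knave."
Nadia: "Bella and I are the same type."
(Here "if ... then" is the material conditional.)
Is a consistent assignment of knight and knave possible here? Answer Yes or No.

One consistent assignment: Bella=knight, Jack=knight, Ivan=knight, Hollis=knave, Nadia=knave.

Yes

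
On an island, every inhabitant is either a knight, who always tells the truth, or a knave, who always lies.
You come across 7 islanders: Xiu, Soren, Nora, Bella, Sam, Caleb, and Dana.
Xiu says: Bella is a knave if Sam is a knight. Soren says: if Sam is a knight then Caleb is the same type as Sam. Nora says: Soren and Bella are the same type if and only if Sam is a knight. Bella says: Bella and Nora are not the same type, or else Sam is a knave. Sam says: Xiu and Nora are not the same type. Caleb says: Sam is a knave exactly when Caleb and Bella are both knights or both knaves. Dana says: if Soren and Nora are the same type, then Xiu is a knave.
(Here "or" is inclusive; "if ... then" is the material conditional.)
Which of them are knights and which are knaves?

Since Xiu is a knight, "Bella is a knave if Sam is a knight" needs to be true, which holds.
Soren is a knight; "if Sam is a knight then Caleb is the same type as Sam" is true, as required.
Nora is a knave, so "Soren and Bella are the same type if and only if Sam is a knight" must be False — and it is.
Bella is a knave, so "Bella and Nora are not the same type, or else Sam is a knave" must be False — and it is.
Sam is a knight; "Xiu and Nora are not the same type" is true, as required.
Caleb is a knight; "Sam is a knave exactly when Caleb and Bella are both knights or both knaves" is true, as required.
Dana (knight): "if Soren and Nora are the same type, then Xiu is a knave" — true. ✓

Xiu is a knight, Soren is a knight, Nora is a knave, Bella is a knave, Sam is a knight, Caleb is a knight, and Dana is a knight.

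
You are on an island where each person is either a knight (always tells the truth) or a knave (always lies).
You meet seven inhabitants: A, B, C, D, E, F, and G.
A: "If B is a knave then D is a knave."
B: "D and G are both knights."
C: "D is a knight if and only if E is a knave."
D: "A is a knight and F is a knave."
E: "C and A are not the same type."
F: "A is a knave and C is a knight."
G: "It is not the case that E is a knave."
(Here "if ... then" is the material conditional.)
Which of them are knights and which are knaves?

A is a knight, B is a knight, C is a knave, D is a knight, E is a knight, F is a knave, and G is a knight.

Since A is a knight, "if B is a knave then D is a knave" needs to be True, which holds.
B (knight): "D and G are both knights" — True. ✓
C is a knave, so "D is a knight if and only if E is a knave" must be false — and it is.
D is a knight; "A is a knight and F is a knave" is True, as required.
As a knight, E's statement "C and A are not the same type" should be True; it is.
F is a knave; "A is a knave and C is a knight" is false, as required.
G is a knight, and the claim "it is not the case that E is a knave" is indeed True.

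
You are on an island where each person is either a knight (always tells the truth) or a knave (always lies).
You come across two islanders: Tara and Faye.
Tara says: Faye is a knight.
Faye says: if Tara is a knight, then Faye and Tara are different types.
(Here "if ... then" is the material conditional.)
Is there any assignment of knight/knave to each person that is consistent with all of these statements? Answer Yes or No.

No

Checking all 4 assignments, each has at least one speaker whose statement's truth value contradicts their type.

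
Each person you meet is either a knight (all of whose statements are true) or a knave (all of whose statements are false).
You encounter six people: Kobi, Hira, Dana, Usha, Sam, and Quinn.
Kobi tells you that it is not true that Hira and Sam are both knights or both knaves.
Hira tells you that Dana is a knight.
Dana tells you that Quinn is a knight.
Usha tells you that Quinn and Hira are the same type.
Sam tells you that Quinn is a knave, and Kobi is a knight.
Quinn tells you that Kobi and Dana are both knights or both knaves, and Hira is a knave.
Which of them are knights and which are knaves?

Kobi (knight): "it is not true that Hira and Sam are both knights or both knaves" — True. ✓
Since Hira is a knave, "Dana is a knight" needs to be false, which holds.
Dana is a knave, and the claim "Quinn is a knight" is indeed false.
Usha is a knight, and the claim "Quinn and Hira are the same type" is indeed True.
Sam is a knight, so "Quinn is a knave, and Kobi is a knight" must be True — and it is.
Quinn is a knave, so "Kobi and Dana are both knights or both knaves, and Hira is a knave" must be false — and it is.

Knights: Kobi, Usha, and Sam. Knaves: Hira, Dana, and Quinn.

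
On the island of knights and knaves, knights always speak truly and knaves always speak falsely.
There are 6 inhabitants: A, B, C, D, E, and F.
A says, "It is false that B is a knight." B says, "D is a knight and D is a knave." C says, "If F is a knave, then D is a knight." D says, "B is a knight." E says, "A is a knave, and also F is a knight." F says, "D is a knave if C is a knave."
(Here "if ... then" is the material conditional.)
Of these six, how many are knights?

The unique consistent assignment is A=knight, B=knave, C=knight, D=knave, E=knave, F=knight.
That has 3 knights.

3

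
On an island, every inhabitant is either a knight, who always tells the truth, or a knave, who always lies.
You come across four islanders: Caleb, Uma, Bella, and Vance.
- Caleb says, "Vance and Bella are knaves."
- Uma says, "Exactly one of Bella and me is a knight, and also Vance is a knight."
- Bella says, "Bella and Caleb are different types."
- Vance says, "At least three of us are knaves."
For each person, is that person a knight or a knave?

Caleb is a knave, Uma is a knave, Bella is a knave, and Vance is a knight.

Caleb (knave): "Vance and Bella are knaves" — false. ✓
Uma is a knave; "exactly one of Bella and me is a knight, and also Vance is a knight" is false, as required.
Bella is a knave; "Bella and Caleb are different types" is false, as required.
Vance is a knight, and the claim "at least three of us are knaves" is indeed true.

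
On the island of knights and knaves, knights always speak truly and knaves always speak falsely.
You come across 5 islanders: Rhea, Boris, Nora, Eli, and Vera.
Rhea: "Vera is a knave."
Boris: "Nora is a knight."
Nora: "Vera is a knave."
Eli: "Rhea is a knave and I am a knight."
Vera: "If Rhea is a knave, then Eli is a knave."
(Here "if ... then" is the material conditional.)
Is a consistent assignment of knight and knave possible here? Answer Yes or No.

Yes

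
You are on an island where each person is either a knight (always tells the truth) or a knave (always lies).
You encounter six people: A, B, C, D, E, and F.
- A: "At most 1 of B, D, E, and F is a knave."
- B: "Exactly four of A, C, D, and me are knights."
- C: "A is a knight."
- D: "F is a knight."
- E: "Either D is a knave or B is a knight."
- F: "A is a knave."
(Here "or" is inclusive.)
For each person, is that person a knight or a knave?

A is a knave, B is a knave, C is a knave, D is a knight, E is a knave, and F is a knight.

A is a knave, and the claim "at most 1 of B, D, E, and F is a knave" is indeed False.
B is a knave; "exactly four of A, C, D, and me are knights" is False, as required.
C is a knave; "A is a knight" is False, as required.
D (knight): "F is a knight" — true. ✓
Since E is a knave, "either D is a knave or B is a knight" needs to be False, which holds.
F is a knight, and the claim "A is a knave" is indeed true.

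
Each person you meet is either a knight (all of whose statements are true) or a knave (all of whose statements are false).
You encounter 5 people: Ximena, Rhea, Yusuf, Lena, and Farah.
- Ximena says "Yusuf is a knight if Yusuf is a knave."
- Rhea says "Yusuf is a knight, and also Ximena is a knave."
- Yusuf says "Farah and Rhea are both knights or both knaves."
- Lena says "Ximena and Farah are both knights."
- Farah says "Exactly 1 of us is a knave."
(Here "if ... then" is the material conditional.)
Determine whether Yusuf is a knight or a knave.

Yusuf is a knight.

Consistent assignments: {Ximena=knight, Rhea=knave, Yusuf=knight, Lena=knave, Farah=knave}
In every consistent assignment, Yusuf is a knight.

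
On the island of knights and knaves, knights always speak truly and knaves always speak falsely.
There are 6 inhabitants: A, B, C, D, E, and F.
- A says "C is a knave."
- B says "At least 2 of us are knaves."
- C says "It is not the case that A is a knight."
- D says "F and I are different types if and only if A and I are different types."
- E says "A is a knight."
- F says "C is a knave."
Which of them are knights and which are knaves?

A is a knave, B is a knight, C is a knight, D is a knight, E is a knave, and F is a knave.

A is a knave; "C is a knave" is false, as required.
As a knight, B's statement "at least 2 of us are knaves" should be true; it is.
C is a knight, and the claim "it is not the case that A is a knight" is indeed true.
Since D is a knight, "F and I are different types if and only if A and I are different types" needs to be true, which holds.
E is a knave; "A is a knight" is false, as required.
F is a knave, so "C is a knave" must be false — and it is.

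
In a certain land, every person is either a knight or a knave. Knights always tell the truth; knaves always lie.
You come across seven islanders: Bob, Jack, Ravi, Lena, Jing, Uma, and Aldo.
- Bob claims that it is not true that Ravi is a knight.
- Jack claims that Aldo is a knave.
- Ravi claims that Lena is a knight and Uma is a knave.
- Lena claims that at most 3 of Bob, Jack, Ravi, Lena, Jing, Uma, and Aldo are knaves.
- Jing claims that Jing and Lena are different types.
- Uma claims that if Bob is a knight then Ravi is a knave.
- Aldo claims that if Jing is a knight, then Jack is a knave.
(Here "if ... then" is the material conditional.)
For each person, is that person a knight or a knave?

Knights: Bob, Uma, and Aldo. Knaves: Jack, Ravi, Lena, and Jing.

Since Bob is a knight, "it is not true that Ravi is a knight" needs to be true, which holds.
Jack (knave): "Aldo is a knave" — False. ✓
Ravi is a knave, so "Lena is a knight and Uma is a knave" must be False — and it is.
Lena (knave): "at most 3 of Bob, Jack, Ravi, Lena, Jing, Uma, and Aldo are knaves" — False. ✓
Jing is a knave; "Jing and Lena are different types" is False, as required.
Since Uma is a knight, "if Bob is a knight then Ravi is a knave" needs to be true, which holds.
Aldo is a knight, so "if Jing is a knight, then Jack is a knave" must be true — and it is.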